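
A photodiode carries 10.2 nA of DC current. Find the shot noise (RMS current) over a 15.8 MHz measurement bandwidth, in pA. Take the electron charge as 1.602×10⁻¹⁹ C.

I_n = √(2qI·B)
2qI·B = 2 × 1.602×10⁻¹⁹ × 1.02×10⁻⁸ × 1.58×10⁷ = 5.16×10⁻²⁰ A²
I_n = √(5.16×10⁻²⁰) = 2.27×10⁻¹⁰ A = 227 pA

227 pA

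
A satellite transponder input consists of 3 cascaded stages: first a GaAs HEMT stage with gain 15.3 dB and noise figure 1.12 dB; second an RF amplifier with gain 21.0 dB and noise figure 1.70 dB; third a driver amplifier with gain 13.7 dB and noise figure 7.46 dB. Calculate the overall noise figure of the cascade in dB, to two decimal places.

Convert to linear (a loss of L dB is a gain of −L dB): F_i = 10^(NF_i/10), G_i = 10^(G_i,dB/10)
  Stage 1: F_1 = 10^(1.12/10) = 1.294, G_1 = 10^(15.3/10) = 33.88
  Stage 2: F_2 = 10^(1.70/10) = 1.479, G_2 = 10^(21.0/10) = 125.9
  Stage 3: F_3 = 10^(7.46/10) = 5.572, G_3 = 10^(13.7/10) = 23.44
Friis cascade:
  F = 1.294 + (1.479 − 1)/33.88 + (5.572 − 1)/4266 = 1.309
NF = 10 log₁₀(1.309) = 1.17 dB

1.17 dB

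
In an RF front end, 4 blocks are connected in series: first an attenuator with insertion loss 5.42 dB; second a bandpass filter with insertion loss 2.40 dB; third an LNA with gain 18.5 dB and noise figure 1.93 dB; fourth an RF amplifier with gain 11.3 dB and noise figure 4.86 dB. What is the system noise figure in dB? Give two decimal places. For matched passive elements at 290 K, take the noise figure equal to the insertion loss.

Convert to linear (a loss of L dB is a gain of −L dB): F_i = 10^(NF_i/10), G_i = 10^(G_i,dB/10)
  Stage 1: F_1 = 10^(5.42/10) = 3.483, G_1 = 10^(−5.42/10) = 0.2871
  Stage 2: F_2 = 10^(2.40/10) = 1.738, G_2 = 10^(−2.40/10) = 0.5754
  Stage 3: F_3 = 10^(1.93/10) = 1.560, G_3 = 10^(18.5/10) = 70.79
  Stage 4: F_4 = 10^(4.86/10) = 3.062, G_4 = 10^(11.3/10) = 13.49
Friis cascade:
  F = 3.483 + (1.738 − 1)/0.2871 + (1.560 − 1)/0.1652 + (3.062 − 1)/11.69 = 9.617
NF = 10 log₁₀(9.617) = 9.83 dB

9.83 dB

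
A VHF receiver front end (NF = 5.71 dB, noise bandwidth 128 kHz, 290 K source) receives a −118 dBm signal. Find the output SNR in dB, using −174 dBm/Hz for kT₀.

Noise floor: N = −174 + 10 log₁₀(B) + NF
10 log₁₀(1.28×10⁵) = 51.07 dB
N = −174 + 51.07 + 5.71 = −117.22 dBm
SNR = P_sig − N = −118 − (−117.22) = −0.78 dB → −0.8 dB

−0.8 dB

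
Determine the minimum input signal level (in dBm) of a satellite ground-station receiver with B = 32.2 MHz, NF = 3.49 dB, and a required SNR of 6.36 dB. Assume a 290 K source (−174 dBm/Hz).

−89.1 dBm

Sensitivity = −174 + 10 log₁₀(B) + NF + SNR_min
= −174 + 75.08 + 3.49 + 6.36
= −89.07 dBm → −89.1 dBm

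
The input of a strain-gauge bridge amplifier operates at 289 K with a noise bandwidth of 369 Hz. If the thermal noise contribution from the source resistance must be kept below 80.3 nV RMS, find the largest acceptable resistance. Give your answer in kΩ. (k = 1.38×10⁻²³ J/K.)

1.10 kΩ

Johnson–Nyquist: V_n = √(4kTRB) ⇒ R = V_n² / (4kTB)
4kTB = 4 × 1.38×10⁻²³ × 289 × 3.69×10² = 5.89×10⁻¹⁸
R = (8.03×10⁻⁸)² / 5.89×10⁻¹⁸ = 1.10×10³ Ω = 1.10 kΩ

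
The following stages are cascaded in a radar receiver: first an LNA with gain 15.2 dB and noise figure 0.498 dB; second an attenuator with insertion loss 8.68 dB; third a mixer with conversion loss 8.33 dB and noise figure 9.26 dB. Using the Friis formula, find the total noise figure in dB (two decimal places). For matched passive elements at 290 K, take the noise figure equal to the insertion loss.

4.73 dB

Convert to linear (a loss of L dB is a gain of −L dB): F_i = 10^(NF_i/10), G_i = 10^(G_i,dB/10)
  Stage 1: F_1 = 10^(0.498/10) = 1.122, G_1 = 10^(15.2/10) = 33.11
  Stage 2: F_2 = 10^(8.68/10) = 7.379, G_2 = 10^(−8.68/10) = 0.1355
  Stage 3: F_3 = 10^(9.26/10) = 8.433, G_3 = 10^(−8.33/10) = 0.1469
Friis cascade:
  F = 1.122 + (7.379 − 1)/33.11 + (8.433 − 1)/4.487 = 2.971
NF = 10 log₁₀(2.971) = 4.73 dB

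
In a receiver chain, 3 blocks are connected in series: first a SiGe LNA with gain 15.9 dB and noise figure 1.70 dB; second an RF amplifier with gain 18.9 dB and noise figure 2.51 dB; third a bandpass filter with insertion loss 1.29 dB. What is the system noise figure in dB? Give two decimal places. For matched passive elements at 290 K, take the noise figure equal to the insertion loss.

1.76 dB

Convert to linear (a loss of L dB is a gain of −L dB): F_i = 10^(NF_i/10), G_i = 10^(G_i,dB/10)
  Stage 1: F_1 = 10^(1.70/10) = 1.479, G_1 = 10^(15.9/10) = 38.90
  Stage 2: F_2 = 10^(2.51/10) = 1.782, G_2 = 10^(18.9/10) = 77.62
  Stage 3: F_3 = 10^(1.29/10) = 1.346, G_3 = 10^(−1.29/10) = 0.7430
Friis cascade:
  F = 1.479 + (1.782 − 1)/38.90 + (1.346 − 1)/3020 = 1.499
NF = 10 log₁₀(1.499) = 1.76 dB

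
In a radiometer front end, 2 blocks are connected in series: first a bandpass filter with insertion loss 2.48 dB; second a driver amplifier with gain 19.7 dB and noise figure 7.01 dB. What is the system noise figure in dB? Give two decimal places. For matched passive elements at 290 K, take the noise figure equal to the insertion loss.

Convert to linear (a loss of L dB is a gain of −L dB): F_i = 10^(NF_i/10), G_i = 10^(G_i,dB/10)
  Stage 1: F_1 = 10^(2.48/10) = 1.770, G_1 = 10^(−2.48/10) = 0.5649
  Stage 2: F_2 = 10^(7.01/10) = 5.023, G_2 = 10^(19.7/10) = 93.33
Friis cascade:
  F = 1.770 + (5.023 − 1)/0.5649 = 8.892
NF = 10 log₁₀(8.892) = 9.49 dB

9.49 dB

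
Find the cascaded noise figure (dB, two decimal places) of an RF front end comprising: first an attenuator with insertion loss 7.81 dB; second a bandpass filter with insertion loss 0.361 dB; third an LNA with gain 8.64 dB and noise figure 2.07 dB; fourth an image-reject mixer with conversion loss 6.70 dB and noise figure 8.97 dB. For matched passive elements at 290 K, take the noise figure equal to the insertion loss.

12.24 dB

Convert to linear (a loss of L dB is a gain of −L dB): F_i = 10^(NF_i/10), G_i = 10^(G_i,dB/10)
  Stage 1: F_1 = 10^(7.81/10) = 6.039, G_1 = 10^(−7.81/10) = 0.1656
  Stage 2: F_2 = 10^(0.361/10) = 1.087, G_2 = 10^(−0.361/10) = 0.9202
  Stage 3: F_3 = 10^(2.07/10) = 1.611, G_3 = 10^(8.64/10) = 7.311
  Stage 4: F_4 = 10^(8.97/10) = 7.889, G_4 = 10^(−6.70/10) = 0.2138
Friis cascade:
  F = 6.039 + (1.087 − 1)/0.1656 + (1.611 − 1)/0.1524 + (7.889 − 1)/1.114 = 16.75
NF = 10 log₁₀(16.75) = 12.24 dB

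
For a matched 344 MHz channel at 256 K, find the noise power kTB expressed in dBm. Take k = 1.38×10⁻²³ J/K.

−89.2 dBm

P_n = kTB = 1.38×10⁻²³ × 256 × 3.44×10⁸ = 1.22×10⁻¹² W
In dBm: 10 log₁₀(1.22×10⁻¹² / 10⁻³) = −89.2 dBm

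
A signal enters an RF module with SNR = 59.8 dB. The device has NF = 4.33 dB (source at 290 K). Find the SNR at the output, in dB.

55.47 dB

By definition F = SNR_in/SNR_out, so in dB: SNR_out = SNR_in − NF
SNR_out = 59.8 − 4.33 = 55.47 dB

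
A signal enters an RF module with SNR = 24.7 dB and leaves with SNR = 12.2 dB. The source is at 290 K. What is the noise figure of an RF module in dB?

NF (dB) = SNR_in(dB) − SNR_out(dB) when the source is at T₀
NF = 24.7 − 12.2 = 12.5 dB

12.5 dB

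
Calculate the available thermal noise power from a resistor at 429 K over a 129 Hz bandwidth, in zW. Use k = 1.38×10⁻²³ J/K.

P_n = kTB = 1.38×10⁻²³ × 429 × 1.29×10² = 7.64×10⁻¹⁹ W = 764 zW

764 zW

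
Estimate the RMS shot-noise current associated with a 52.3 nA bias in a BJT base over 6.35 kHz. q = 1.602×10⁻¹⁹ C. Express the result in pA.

I_n = √(2qI·B)
2qI·B = 2 × 1.602×10⁻¹⁹ × 5.23×10⁻⁸ × 6.35×10³ = 1.06×10⁻²² A²
I_n = √(1.06×10⁻²²) = 1.03×10⁻¹¹ A = 10.3 pA

10.3 pA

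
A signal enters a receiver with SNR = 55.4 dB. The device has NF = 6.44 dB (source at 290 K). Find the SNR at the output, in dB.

By definition F = SNR_in/SNR_out, so in dB: SNR_out = SNR_in − NF
SNR_out = 55.4 − 6.44 = 48.96 dB

48.96 dB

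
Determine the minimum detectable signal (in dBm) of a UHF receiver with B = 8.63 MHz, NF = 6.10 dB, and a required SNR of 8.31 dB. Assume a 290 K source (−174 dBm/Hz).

−90.2 dBm

Sensitivity = −174 + 10 log₁₀(B) + NF + SNR_min
= −174 + 69.36 + 6.10 + 8.31
= −90.23 dBm → −90.2 dBm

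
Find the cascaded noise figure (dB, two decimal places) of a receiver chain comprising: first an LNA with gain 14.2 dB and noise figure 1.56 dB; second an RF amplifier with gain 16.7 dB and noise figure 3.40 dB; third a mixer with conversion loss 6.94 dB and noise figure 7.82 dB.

1.71 dB

Convert to linear (a loss of L dB is a gain of −L dB): F_i = 10^(NF_i/10), G_i = 10^(G_i,dB/10)
  Stage 1: F_1 = 10^(1.56/10) = 1.432, G_1 = 10^(14.2/10) = 26.30
  Stage 2: F_2 = 10^(3.40/10) = 2.188, G_2 = 10^(16.7/10) = 46.77
  Stage 3: F_3 = 10^(7.82/10) = 6.053, G_3 = 10^(−6.94/10) = 0.2023
Friis cascade:
  F = 1.432 + (2.188 − 1)/26.30 + (6.053 − 1)/1230 = 1.481
NF = 10 log₁₀(1.481) = 1.71 dB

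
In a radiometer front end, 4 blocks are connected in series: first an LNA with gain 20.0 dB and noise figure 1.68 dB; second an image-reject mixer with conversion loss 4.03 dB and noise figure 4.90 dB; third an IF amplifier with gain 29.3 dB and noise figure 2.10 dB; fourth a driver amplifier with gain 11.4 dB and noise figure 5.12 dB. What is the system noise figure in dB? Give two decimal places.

1.79 dB

Convert to linear (a loss of L dB is a gain of −L dB): F_i = 10^(NF_i/10), G_i = 10^(G_i,dB/10)
  Stage 1: F_1 = 10^(1.68/10) = 1.472, G_1 = 10^(20.0/10) = 100.0
  Stage 2: F_2 = 10^(4.90/10) = 3.090, G_2 = 10^(−4.03/10) = 0.3954
  Stage 3: F_3 = 10^(2.10/10) = 1.622, G_3 = 10^(29.3/10) = 851.1
  Stage 4: F_4 = 10^(5.12/10) = 3.251, G_4 = 10^(11.4/10) = 13.80
Friis cascade:
  F = 1.472 + (3.090 − 1)/100.0 + (1.622 − 1)/39.54 + (3.251 − 1)/3.365×10⁴ = 1.509
NF = 10 log₁₀(1.509) = 1.79 dB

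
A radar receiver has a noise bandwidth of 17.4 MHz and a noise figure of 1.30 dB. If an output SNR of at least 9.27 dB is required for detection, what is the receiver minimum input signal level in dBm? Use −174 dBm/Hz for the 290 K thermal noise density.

−91.0 dBm

Sensitivity = −174 + 10 log₁₀(B) + NF + SNR_min
= −174 + 72.41 + 1.30 + 9.27
= −91.02 dBm → −91.0 dBm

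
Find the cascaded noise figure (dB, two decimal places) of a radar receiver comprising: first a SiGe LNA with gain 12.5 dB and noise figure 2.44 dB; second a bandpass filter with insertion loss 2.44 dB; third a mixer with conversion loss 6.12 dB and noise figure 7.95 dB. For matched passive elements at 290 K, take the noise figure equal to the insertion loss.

3.64 dB

Convert to linear (a loss of L dB is a gain of −L dB): F_i = 10^(NF_i/10), G_i = 10^(G_i,dB/10)
  Stage 1: F_1 = 10^(2.44/10) = 1.754, G_1 = 10^(12.5/10) = 17.78
  Stage 2: F_2 = 10^(2.44/10) = 1.754, G_2 = 10^(−2.44/10) = 0.5702
  Stage 3: F_3 = 10^(7.95/10) = 6.237, G_3 = 10^(−6.12/10) = 0.2443
Friis cascade:
  F = 1.754 + (1.754 − 1)/17.78 + (6.237 − 1)/10.14 = 2.313
NF = 10 log₁₀(2.313) = 3.64 dB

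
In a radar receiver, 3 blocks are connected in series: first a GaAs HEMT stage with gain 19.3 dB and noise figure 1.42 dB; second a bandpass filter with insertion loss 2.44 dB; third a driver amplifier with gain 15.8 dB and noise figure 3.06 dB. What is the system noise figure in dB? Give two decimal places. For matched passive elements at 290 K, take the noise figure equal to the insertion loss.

1.51 dB

Convert to linear (a loss of L dB is a gain of −L dB): F_i = 10^(NF_i/10), G_i = 10^(G_i,dB/10)
  Stage 1: F_1 = 10^(1.42/10) = 1.387, G_1 = 10^(19.3/10) = 85.11
  Stage 2: F_2 = 10^(2.44/10) = 1.754, G_2 = 10^(−2.44/10) = 0.5702
  Stage 3: F_3 = 10^(3.06/10) = 2.023, G_3 = 10^(15.8/10) = 38.02
Friis cascade:
  F = 1.387 + (1.754 − 1)/85.11 + (2.023 − 1)/48.53 = 1.417
NF = 10 log₁₀(1.417) = 1.51 dB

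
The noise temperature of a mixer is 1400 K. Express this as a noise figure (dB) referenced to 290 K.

F = 1 + T_e/T₀ = 1 + 1400/290 = 5.82759
NF = 10 log₁₀(5.82759) = 7.65 dB

7.65 dB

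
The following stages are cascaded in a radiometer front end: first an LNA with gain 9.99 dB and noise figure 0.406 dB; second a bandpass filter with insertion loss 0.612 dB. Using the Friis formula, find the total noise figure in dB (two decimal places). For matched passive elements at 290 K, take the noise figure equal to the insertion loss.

Convert to linear (a loss of L dB is a gain of −L dB): F_i = 10^(NF_i/10), G_i = 10^(G_i,dB/10)
  Stage 1: F_1 = 10^(0.406/10) = 1.098, G_1 = 10^(9.99/10) = 9.977
  Stage 2: F_2 = 10^(0.612/10) = 1.151, G_2 = 10^(−0.612/10) = 0.8686
Friis cascade:
  F = 1.098 + (1.151 − 1)/9.977 = 1.113
NF = 10 log₁₀(1.113) = 0.47 dB

0.47 dB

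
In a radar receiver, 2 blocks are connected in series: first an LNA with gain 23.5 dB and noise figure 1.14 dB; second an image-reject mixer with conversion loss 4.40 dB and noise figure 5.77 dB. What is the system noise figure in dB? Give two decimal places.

Convert to linear (a loss of L dB is a gain of −L dB): F_i = 10^(NF_i/10), G_i = 10^(G_i,dB/10)
  Stage 1: F_1 = 10^(1.14/10) = 1.300, G_1 = 10^(23.5/10) = 223.9
  Stage 2: F_2 = 10^(5.77/10) = 3.776, G_2 = 10^(−4.40/10) = 0.3631
Friis cascade:
  F = 1.300 + (3.776 − 1)/223.9 = 1.313
NF = 10 log₁₀(1.313) = 1.18 dB

1.18 dB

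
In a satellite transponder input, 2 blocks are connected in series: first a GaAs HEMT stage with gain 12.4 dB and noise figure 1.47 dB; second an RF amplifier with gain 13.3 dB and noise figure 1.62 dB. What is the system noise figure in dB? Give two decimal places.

1.55 dB

Convert to linear (a loss of L dB is a gain of −L dB): F_i = 10^(NF_i/10), G_i = 10^(G_i,dB/10)
  Stage 1: F_1 = 10^(1.47/10) = 1.403, G_1 = 10^(12.4/10) = 17.38
  Stage 2: F_2 = 10^(1.62/10) = 1.452, G_2 = 10^(13.3/10) = 21.38
Friis cascade:
  F = 1.403 + (1.452 − 1)/17.38 = 1.429
NF = 10 log₁₀(1.429) = 1.55 dB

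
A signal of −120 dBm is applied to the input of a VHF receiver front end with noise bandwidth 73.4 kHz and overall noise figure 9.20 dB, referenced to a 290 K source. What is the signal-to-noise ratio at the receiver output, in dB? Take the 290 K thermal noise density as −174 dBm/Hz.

−3.9 dB

Noise floor: N = −174 + 10 log₁₀(B) + NF
10 log₁₀(7.34×10⁴) = 48.66 dB
N = −174 + 48.66 + 9.20 = −116.14 dBm
SNR = P_sig − N = −120 − (−116.14) = −3.86 dB → −3.9 dB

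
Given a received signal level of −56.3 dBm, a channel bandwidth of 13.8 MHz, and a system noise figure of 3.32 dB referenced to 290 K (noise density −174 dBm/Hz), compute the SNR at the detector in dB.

Noise floor: N = −174 + 10 log₁₀(B) + NF
10 log₁₀(1.38×10⁷) = 71.4 dB
N = −174 + 71.4 + 3.32 = −99.28 dBm
SNR = P_sig − N = −56.3 − (−99.28) = 42.98 dB → 43.0 dB

43.0 dB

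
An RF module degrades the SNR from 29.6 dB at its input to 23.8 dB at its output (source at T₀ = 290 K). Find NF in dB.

5.8 dB

NF (dB) = SNR_in(dB) − SNR_out(dB) when the source is at T₀
NF = 29.6 − 23.8 = 5.8 dB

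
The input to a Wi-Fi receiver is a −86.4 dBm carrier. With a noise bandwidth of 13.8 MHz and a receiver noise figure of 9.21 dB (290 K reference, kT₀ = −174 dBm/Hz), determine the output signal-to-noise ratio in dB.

7.0 dB

Noise floor: N = −174 + 10 log₁₀(B) + NF
10 log₁₀(1.38×10⁷) = 71.4 dB
N = −174 + 71.4 + 9.21 = −93.39 dBm
SNR = P_sig − N = −86.4 − (−93.39) = 6.99 dB → 7.0 dB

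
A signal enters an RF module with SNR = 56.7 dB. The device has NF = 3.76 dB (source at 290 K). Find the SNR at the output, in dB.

52.94 dB

By definition F = SNR_in/SNR_out, so in dB: SNR_out = SNR_in − NF
SNR_out = 56.7 − 3.76 = 52.94 dB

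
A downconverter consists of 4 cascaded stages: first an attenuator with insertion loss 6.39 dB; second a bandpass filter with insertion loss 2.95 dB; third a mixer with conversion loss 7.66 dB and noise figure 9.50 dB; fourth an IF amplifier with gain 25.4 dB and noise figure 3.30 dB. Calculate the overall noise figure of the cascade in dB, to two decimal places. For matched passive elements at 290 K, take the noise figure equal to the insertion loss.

21.26 dB

Convert to linear (a loss of L dB is a gain of −L dB): F_i = 10^(NF_i/10), G_i = 10^(G_i,dB/10)
  Stage 1: F_1 = 10^(6.39/10) = 4.355, G_1 = 10^(−6.39/10) = 0.2296
  Stage 2: F_2 = 10^(2.95/10) = 1.972, G_2 = 10^(−2.95/10) = 0.5070
  Stage 3: F_3 = 10^(9.50/10) = 8.913, G_3 = 10^(−7.66/10) = 0.1714
  Stage 4: F_4 = 10^(3.30/10) = 2.138, G_4 = 10^(25.4/10) = 346.7
Friis cascade:
  F = 4.355 + (1.972 − 1)/0.2296 + (8.913 − 1)/0.1164 + (2.138 − 1)/0.01995 = 133.6
NF = 10 log₁₀(133.6) = 21.26 dB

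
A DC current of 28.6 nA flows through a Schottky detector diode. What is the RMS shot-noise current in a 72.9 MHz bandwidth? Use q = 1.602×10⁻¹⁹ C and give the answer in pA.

817 pA

I_n = √(2qI·B)
2qI·B = 2 × 1.602×10⁻¹⁹ × 2.86×10⁻⁸ × 7.29×10⁷ = 6.68×10⁻¹⁹ A²
I_n = √(6.68×10⁻¹⁹) = 8.17×10⁻¹⁰ A = 817 pA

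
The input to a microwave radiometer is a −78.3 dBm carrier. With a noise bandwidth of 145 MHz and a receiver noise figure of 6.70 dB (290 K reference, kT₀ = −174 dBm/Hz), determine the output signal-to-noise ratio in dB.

Noise floor: N = −174 + 10 log₁₀(B) + NF
10 log₁₀(1.45×10⁸) = 81.61 dB
N = −174 + 81.61 + 6.70 = −85.69 dBm
SNR = P_sig − N = −78.3 − (−85.69) = 7.39 dB → 7.4 dB

7.4 dB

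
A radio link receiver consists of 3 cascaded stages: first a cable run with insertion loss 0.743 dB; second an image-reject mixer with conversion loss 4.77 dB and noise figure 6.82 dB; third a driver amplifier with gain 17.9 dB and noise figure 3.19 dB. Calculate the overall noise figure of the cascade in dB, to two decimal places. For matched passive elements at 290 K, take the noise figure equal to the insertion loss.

Convert to linear (a loss of L dB is a gain of −L dB): F_i = 10^(NF_i/10), G_i = 10^(G_i,dB/10)
  Stage 1: F_1 = 10^(0.743/10) = 1.187, G_1 = 10^(−0.743/10) = 0.8428
  Stage 2: F_2 = 10^(6.82/10) = 4.808, G_2 = 10^(−4.77/10) = 0.3334
  Stage 3: F_3 = 10^(3.19/10) = 2.084, G_3 = 10^(17.9/10) = 61.66
Friis cascade:
  F = 1.187 + (4.808 − 1)/0.8428 + (2.084 − 1)/0.2810 = 9.565
NF = 10 log₁₀(9.565) = 9.81 dB

9.81 dB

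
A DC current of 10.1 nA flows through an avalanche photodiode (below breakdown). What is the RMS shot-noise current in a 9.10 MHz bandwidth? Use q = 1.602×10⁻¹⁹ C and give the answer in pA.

172 pA

I_n = √(2qI·B)
2qI·B = 2 × 1.602×10⁻¹⁹ × 1.01×10⁻⁸ × 9.10×10⁶ = 2.94×10⁻²⁰ A²
I_n = √(2.94×10⁻²⁰) = 1.72×10⁻¹⁰ A = 172 pA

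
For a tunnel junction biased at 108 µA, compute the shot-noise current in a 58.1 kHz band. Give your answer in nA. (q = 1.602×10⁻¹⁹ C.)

1.42 nA

I_n = √(2qI·B)
2qI·B = 2 × 1.602×10⁻¹⁹ × 1.08×10⁻⁴ × 5.81×10⁴ = 2.01×10⁻¹⁸ A²
I_n = √(2.01×10⁻¹⁸) = 1.42×10⁻⁹ A = 1.42 nA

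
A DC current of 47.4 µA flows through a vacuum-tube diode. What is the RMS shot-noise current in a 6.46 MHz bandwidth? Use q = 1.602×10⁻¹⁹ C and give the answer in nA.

I_n = √(2qI·B)
2qI·B = 2 × 1.602×10⁻¹⁹ × 4.74×10⁻⁵ × 6.46×10⁶ = 9.81×10⁻¹⁷ A²
I_n = √(9.81×10⁻¹⁷) = 9.90×10⁻⁹ A = 9.90 nA

9.90 nA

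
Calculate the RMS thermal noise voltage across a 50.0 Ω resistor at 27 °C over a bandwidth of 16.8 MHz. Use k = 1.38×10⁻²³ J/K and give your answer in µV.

3.73 µV

T = 27 °C + 273.15 = 300.15 K
V_n = √(4kTRB)
4kTRB = 4 × 1.38×10⁻²³ × 300.15 × 5.00×10¹ × 1.68×10⁷ = 1.39×10⁻¹¹ V²
V_n = √(1.39×10⁻¹¹) = 3.73×10⁻⁶ V = 3.73 µV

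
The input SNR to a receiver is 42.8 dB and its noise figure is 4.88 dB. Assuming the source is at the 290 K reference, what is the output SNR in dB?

37.92 dB

By definition F = SNR_in/SNR_out, so in dB: SNR_out = SNR_in − NF
SNR_out = 42.8 − 4.88 = 37.92 dB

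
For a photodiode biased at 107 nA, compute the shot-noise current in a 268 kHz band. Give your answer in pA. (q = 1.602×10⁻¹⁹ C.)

95.9 pA

I_n = √(2qI·B)
2qI·B = 2 × 1.602×10⁻¹⁹ × 1.07×10⁻⁷ × 2.68×10⁵ = 9.19×10⁻²¹ A²
I_n = √(9.19×10⁻²¹) = 9.59×10⁻¹¹ A = 95.9 pA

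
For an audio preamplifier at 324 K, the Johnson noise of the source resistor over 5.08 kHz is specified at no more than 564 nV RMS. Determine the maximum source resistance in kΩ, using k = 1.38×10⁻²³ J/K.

3.50 kΩ

Johnson–Nyquist: V_n = √(4kTRB) ⇒ R = V_n² / (4kTB)
4kTB = 4 × 1.38×10⁻²³ × 324 × 5.08×10³ = 9.09×10⁻¹⁷
R = (5.64×10⁻⁷)² / 9.09×10⁻¹⁷ = 3.50×10³ Ω = 3.50 kΩ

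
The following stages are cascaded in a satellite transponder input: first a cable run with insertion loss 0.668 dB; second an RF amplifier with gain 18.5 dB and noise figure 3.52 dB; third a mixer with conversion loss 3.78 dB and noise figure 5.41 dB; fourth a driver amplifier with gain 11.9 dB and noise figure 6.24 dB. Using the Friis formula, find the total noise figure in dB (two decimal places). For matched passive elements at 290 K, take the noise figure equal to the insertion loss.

Convert to linear (a loss of L dB is a gain of −L dB): F_i = 10^(NF_i/10), G_i = 10^(G_i,dB/10)
  Stage 1: F_1 = 10^(0.668/10) = 1.166, G_1 = 10^(−0.668/10) = 0.8574
  Stage 2: F_2 = 10^(3.52/10) = 2.249, G_2 = 10^(18.5/10) = 70.79
  Stage 3: F_3 = 10^(5.41/10) = 3.475, G_3 = 10^(−3.78/10) = 0.4188
  Stage 4: F_4 = 10^(6.24/10) = 4.207, G_4 = 10^(11.9/10) = 15.49
Friis cascade:
  F = 1.166 + (2.249 − 1)/0.8574 + (3.475 − 1)/60.70 + (4.207 − 1)/25.42 = 2.790
NF = 10 log₁₀(2.790) = 4.46 dB

4.46 dB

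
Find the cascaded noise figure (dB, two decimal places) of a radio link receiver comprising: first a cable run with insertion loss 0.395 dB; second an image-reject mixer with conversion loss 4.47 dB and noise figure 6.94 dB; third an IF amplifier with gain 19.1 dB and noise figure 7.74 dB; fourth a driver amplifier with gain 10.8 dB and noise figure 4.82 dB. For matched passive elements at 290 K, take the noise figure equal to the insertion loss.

13.15 dB

Convert to linear (a loss of L dB is a gain of −L dB): F_i = 10^(NF_i/10), G_i = 10^(G_i,dB/10)
  Stage 1: F_1 = 10^(0.395/10) = 1.095, G_1 = 10^(−0.395/10) = 0.9131
  Stage 2: F_2 = 10^(6.94/10) = 4.943, G_2 = 10^(−4.47/10) = 0.3573
  Stage 3: F_3 = 10^(7.74/10) = 5.943, G_3 = 10^(19.1/10) = 81.28
  Stage 4: F_4 = 10^(4.82/10) = 3.034, G_4 = 10^(10.8/10) = 12.02
Friis cascade:
  F = 1.095 + (4.943 − 1)/0.9131 + (5.943 − 1)/0.3262 + (3.034 − 1)/26.52 = 20.64
NF = 10 log₁₀(20.64) = 13.15 dB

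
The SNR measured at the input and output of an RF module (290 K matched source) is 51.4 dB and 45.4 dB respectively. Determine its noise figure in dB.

NF (dB) = SNR_in(dB) − SNR_out(dB) when the source is at T₀
NF = 51.4 − 45.4 = 6.0 dB

6.0 dB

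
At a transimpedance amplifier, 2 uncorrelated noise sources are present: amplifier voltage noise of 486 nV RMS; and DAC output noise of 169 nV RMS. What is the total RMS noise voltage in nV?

Uncorrelated sources add in power (mean-square): V_tot = √(ΣV_i²)
V_tot = √[(4.86×10⁻⁷)² + (1.69×10⁻⁷)²] = 5.15×10⁻⁷ V = 515 nV

515 nV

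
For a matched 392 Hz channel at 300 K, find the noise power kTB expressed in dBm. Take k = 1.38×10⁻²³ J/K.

−147.9 dBm

P_n = kTB = 1.38×10⁻²³ × 300 × 3.92×10² = 1.62×10⁻¹⁸ W
In dBm: 10 log₁₀(1.62×10⁻¹⁸ / 10⁻³) = −147.9 dBm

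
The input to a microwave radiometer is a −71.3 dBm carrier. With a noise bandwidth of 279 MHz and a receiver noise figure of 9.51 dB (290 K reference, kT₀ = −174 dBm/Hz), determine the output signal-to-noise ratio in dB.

Noise floor: N = −174 + 10 log₁₀(B) + NF
10 log₁₀(2.79×10⁸) = 84.46 dB
N = −174 + 84.46 + 9.51 = −80.03 dBm
SNR = P_sig − N = −71.3 − (−80.03) = 8.73 dB → 8.7 dB

8.7 dB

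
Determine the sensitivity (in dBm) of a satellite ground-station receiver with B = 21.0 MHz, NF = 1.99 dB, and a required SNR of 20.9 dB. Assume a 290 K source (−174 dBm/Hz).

Sensitivity = −174 + 10 log₁₀(B) + NF + SNR_min
= −174 + 73.22 + 1.99 + 20.9
= −77.89 dBm → −77.9 dBm

−77.9 dBm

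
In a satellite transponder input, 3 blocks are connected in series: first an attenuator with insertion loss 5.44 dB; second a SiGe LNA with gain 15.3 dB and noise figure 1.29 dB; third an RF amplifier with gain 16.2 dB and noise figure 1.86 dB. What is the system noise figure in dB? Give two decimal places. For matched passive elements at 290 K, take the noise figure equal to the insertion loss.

Convert to linear (a loss of L dB is a gain of −L dB): F_i = 10^(NF_i/10), G_i = 10^(G_i,dB/10)
  Stage 1: F_1 = 10^(5.44/10) = 3.499, G_1 = 10^(−5.44/10) = 0.2858
  Stage 2: F_2 = 10^(1.29/10) = 1.346, G_2 = 10^(15.3/10) = 33.88
  Stage 3: F_3 = 10^(1.86/10) = 1.535, G_3 = 10^(16.2/10) = 41.69
Friis cascade:
  F = 3.499 + (1.346 − 1)/0.2858 + (1.535 − 1)/9.683 = 4.765
NF = 10 log₁₀(4.765) = 6.78 dB

6.78 dB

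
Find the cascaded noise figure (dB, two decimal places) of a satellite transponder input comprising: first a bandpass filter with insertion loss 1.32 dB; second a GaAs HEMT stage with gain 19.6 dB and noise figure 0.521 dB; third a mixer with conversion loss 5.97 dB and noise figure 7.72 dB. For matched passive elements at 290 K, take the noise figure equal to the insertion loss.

2.04 dB

Convert to linear (a loss of L dB is a gain of −L dB): F_i = 10^(NF_i/10), G_i = 10^(G_i,dB/10)
  Stage 1: F_1 = 10^(1.32/10) = 1.355, G_1 = 10^(−1.32/10) = 0.7379
  Stage 2: F_2 = 10^(0.521/10) = 1.127, G_2 = 10^(19.6/10) = 91.20
  Stage 3: F_3 = 10^(7.72/10) = 5.916, G_3 = 10^(−5.97/10) = 0.2529
Friis cascade:
  F = 1.355 + (1.127 − 1)/0.7379 + (5.916 − 1)/67.30 = 1.601
NF = 10 log₁₀(1.601) = 2.04 dB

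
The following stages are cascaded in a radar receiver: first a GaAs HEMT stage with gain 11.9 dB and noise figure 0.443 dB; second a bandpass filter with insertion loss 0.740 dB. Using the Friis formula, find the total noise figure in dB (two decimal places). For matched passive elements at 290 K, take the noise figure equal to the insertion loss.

0.49 dB

Convert to linear (a loss of L dB is a gain of −L dB): F_i = 10^(NF_i/10), G_i = 10^(G_i,dB/10)
  Stage 1: F_1 = 10^(0.443/10) = 1.107, G_1 = 10^(11.9/10) = 15.49
  Stage 2: F_2 = 10^(0.740/10) = 1.186, G_2 = 10^(−0.740/10) = 0.8433
Friis cascade:
  F = 1.107 + (1.186 − 1)/15.49 = 1.119
NF = 10 log₁₀(1.119) = 0.49 dB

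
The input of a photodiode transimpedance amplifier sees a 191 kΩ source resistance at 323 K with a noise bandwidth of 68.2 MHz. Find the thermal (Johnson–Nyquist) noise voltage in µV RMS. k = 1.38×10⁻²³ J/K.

V_n = √(4kTRB)
4kTRB = 4 × 1.38×10⁻²³ × 323 × 1.91×10⁵ × 6.82×10⁷ = 2.32×10⁻⁷ V²
V_n = √(2.32×10⁻⁷) = 4.82×10⁻⁴ V = 482 µV

482 µV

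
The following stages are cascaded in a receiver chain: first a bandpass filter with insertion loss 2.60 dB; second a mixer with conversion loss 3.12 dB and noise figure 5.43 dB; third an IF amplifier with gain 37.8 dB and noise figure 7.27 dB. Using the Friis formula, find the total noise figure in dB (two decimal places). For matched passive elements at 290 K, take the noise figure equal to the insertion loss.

Convert to linear (a loss of L dB is a gain of −L dB): F_i = 10^(NF_i/10), G_i = 10^(G_i,dB/10)
  Stage 1: F_1 = 10^(2.60/10) = 1.820, G_1 = 10^(−2.60/10) = 0.5495
  Stage 2: F_2 = 10^(5.43/10) = 3.491, G_2 = 10^(−3.12/10) = 0.4875
  Stage 3: F_3 = 10^(7.27/10) = 5.333, G_3 = 10^(37.8/10) = 6026
Friis cascade:
  F = 1.820 + (3.491 − 1)/0.5495 + (5.333 − 1)/0.2679 = 22.53
NF = 10 log₁₀(22.53) = 13.53 dB

13.53 dB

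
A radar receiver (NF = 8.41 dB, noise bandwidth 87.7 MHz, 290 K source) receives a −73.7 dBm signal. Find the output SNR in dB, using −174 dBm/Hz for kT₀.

12.5 dB

Noise floor: N = −174 + 10 log₁₀(B) + NF
10 log₁₀(8.77×10⁷) = 79.43 dB
N = −174 + 79.43 + 8.41 = −86.16 dBm
SNR = P_sig − N = −73.7 − (−86.16) = 12.46 dB → 12.5 dB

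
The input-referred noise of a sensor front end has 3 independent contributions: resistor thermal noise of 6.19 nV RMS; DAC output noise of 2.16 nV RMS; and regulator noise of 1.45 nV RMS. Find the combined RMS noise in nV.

6.71 nV

Uncorrelated sources add in power (mean-square): V_tot = √(ΣV_i²)
V_tot = √[(6.19×10⁻⁹)² + (2.16×10⁻⁹)² + (1.45×10⁻⁹)²] = 6.71×10⁻⁹ V = 6.71 nV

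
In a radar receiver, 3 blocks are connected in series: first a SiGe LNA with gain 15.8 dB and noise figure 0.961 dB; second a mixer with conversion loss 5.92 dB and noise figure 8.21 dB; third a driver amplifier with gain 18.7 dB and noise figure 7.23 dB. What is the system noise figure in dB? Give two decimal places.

2.64 dB

Convert to linear (a loss of L dB is a gain of −L dB): F_i = 10^(NF_i/10), G_i = 10^(G_i,dB/10)
  Stage 1: F_1 = 10^(0.961/10) = 1.248, G_1 = 10^(15.8/10) = 38.02
  Stage 2: F_2 = 10^(8.21/10) = 6.622, G_2 = 10^(−5.92/10) = 0.2559
  Stage 3: F_3 = 10^(7.23/10) = 5.284, G_3 = 10^(18.7/10) = 74.13
Friis cascade:
  F = 1.248 + (6.622 − 1)/38.02 + (5.284 − 1)/9.727 = 1.836
NF = 10 log₁₀(1.836) = 2.64 dB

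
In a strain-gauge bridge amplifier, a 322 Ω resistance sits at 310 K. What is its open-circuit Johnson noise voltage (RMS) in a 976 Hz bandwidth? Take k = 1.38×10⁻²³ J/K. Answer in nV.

V_n = √(4kTRB)
4kTRB = 4 × 1.38×10⁻²³ × 310 × 3.22×10² × 9.76×10² = 5.38×10⁻¹⁵ V²
V_n = √(5.38×10⁻¹⁵) = 7.33×10⁻⁸ V = 73.3 nV

73.3 nV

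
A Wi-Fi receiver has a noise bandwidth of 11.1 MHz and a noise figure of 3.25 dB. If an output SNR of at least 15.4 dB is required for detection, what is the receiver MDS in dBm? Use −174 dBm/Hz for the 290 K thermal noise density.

−84.9 dBm

Sensitivity = −174 + 10 log₁₀(B) + NF + SNR_min
= −174 + 70.45 + 3.25 + 15.4
= −84.90 dBm → −84.9 dBm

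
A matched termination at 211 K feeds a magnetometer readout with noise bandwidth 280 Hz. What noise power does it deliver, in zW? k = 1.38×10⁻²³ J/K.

815 zW

P_n = kTB = 1.38×10⁻²³ × 211 × 2.80×10² = 8.15×10⁻¹⁹ W = 815 zW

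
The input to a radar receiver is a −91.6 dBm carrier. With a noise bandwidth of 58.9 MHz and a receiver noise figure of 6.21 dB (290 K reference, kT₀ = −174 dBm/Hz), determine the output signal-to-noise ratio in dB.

Noise floor: N = −174 + 10 log₁₀(B) + NF
10 log₁₀(5.89×10⁷) = 77.7 dB
N = −174 + 77.7 + 6.21 = −90.09 dBm
SNR = P_sig − N = −91.6 − (−90.09) = −1.51 dB → −1.5 dB

−1.5 dB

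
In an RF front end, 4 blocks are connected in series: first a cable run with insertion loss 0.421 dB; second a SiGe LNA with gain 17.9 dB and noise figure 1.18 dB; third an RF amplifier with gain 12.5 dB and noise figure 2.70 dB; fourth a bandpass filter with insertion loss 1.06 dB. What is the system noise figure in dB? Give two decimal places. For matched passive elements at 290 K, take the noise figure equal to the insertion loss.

1.65 dB

Convert to linear (a loss of L dB is a gain of −L dB): F_i = 10^(NF_i/10), G_i = 10^(G_i,dB/10)
  Stage 1: F_1 = 10^(0.421/10) = 1.102, G_1 = 10^(−0.421/10) = 0.9076
  Stage 2: F_2 = 10^(1.18/10) = 1.312, G_2 = 10^(17.9/10) = 61.66
  Stage 3: F_3 = 10^(2.70/10) = 1.862, G_3 = 10^(12.5/10) = 17.78
  Stage 4: F_4 = 10^(1.06/10) = 1.276, G_4 = 10^(−1.06/10) = 0.7834
Friis cascade:
  F = 1.102 + (1.312 − 1)/0.9076 + (1.862 − 1)/55.96 + (1.276 − 1)/995.2 = 1.461
NF = 10 log₁₀(1.461) = 1.65 dB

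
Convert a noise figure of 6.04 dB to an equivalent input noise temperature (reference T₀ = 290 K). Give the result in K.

875 K

F = 10^(6.04/10) = 4.01791
T_e = (F − 1)·T₀ = (4.01791 − 1) × 290 = 875 K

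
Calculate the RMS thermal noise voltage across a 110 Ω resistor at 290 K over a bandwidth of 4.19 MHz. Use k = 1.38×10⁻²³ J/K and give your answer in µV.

V_n = √(4kTRB)
4kTRB = 4 × 1.38×10⁻²³ × 290 × 1.10×10² × 4.19×10⁶ = 7.38×10⁻¹² V²
V_n = √(7.38×10⁻¹²) = 2.72×10⁻⁶ V = 2.72 µV

2.72 µV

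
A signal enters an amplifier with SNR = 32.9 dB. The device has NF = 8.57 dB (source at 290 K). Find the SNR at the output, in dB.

24.33 dB

By definition F = SNR_in/SNR_out, so in dB: SNR_out = SNR_in − NF
SNR_out = 32.9 − 8.57 = 24.33 dB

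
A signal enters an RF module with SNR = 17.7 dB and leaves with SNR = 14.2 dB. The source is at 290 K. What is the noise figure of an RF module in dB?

NF (dB) = SNR_in(dB) − SNR_out(dB) when the source is at T₀
NF = 17.7 − 14.2 = 3.5 dB

3.5 dB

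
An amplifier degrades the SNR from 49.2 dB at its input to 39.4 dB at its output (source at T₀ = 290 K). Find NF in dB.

NF (dB) = SNR_in(dB) − SNR_out(dB) when the source is at T₀
NF = 49.2 − 39.4 = 9.8 dB

9.8 dB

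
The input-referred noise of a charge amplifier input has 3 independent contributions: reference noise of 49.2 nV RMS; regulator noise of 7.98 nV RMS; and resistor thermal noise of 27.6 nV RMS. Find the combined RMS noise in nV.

57.0 nV

Uncorrelated sources add in power (mean-square): V_tot = √(ΣV_i²)
V_tot = √[(4.92×10⁻⁸)² + (7.98×10⁻⁹)² + (2.76×10⁻⁸)²] = 5.70×10⁻⁸ V = 57.0 nV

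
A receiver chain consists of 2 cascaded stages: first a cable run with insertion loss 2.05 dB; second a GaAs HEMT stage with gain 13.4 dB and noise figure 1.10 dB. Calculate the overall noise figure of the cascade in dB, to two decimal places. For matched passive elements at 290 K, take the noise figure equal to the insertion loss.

Convert to linear (a loss of L dB is a gain of −L dB): F_i = 10^(NF_i/10), G_i = 10^(G_i,dB/10)
  Stage 1: F_1 = 10^(2.05/10) = 1.603, G_1 = 10^(−2.05/10) = 0.6237
  Stage 2: F_2 = 10^(1.10/10) = 1.288, G_2 = 10^(13.4/10) = 21.88
Friis cascade:
  F = 1.603 + (1.288 − 1)/0.6237 = 2.065
NF = 10 log₁₀(2.065) = 3.15 dB

3.15 dB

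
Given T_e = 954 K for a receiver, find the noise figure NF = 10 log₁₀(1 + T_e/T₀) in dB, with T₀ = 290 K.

6.32 dB

F = 1 + T_e/T₀ = 1 + 954/290 = 4.28966
NF = 10 log₁₀(4.28966) = 6.32 dB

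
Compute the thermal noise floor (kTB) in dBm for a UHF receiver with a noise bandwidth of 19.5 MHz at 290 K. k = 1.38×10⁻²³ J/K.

−101.1 dBm

P_n = kTB = 1.38×10⁻²³ × 290 × 1.95×10⁷ = 7.80×10⁻¹⁴ W
In dBm: 10 log₁₀(7.80×10⁻¹⁴ / 10⁻³) = −101.1 dBm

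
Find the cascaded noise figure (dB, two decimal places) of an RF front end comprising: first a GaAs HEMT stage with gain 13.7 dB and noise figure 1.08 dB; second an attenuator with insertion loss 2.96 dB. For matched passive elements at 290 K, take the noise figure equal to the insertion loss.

1.22 dB

Convert to linear (a loss of L dB is a gain of −L dB): F_i = 10^(NF_i/10), G_i = 10^(G_i,dB/10)
  Stage 1: F_1 = 10^(1.08/10) = 1.282, G_1 = 10^(13.7/10) = 23.44
  Stage 2: F_2 = 10^(2.96/10) = 1.977, G_2 = 10^(−2.96/10) = 0.5058
Friis cascade:
  F = 1.282 + (1.977 − 1)/23.44 = 1.324
NF = 10 log₁₀(1.324) = 1.22 dB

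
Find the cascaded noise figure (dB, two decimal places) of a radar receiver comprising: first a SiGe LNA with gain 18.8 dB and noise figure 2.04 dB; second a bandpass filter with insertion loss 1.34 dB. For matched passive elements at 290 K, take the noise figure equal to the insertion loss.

2.05 dB

Convert to linear (a loss of L dB is a gain of −L dB): F_i = 10^(NF_i/10), G_i = 10^(G_i,dB/10)
  Stage 1: F_1 = 10^(2.04/10) = 1.600, G_1 = 10^(18.8/10) = 75.86
  Stage 2: F_2 = 10^(1.34/10) = 1.361, G_2 = 10^(−1.34/10) = 0.7345
Friis cascade:
  F = 1.600 + (1.361 − 1)/75.86 = 1.604
NF = 10 log₁₀(1.604) = 2.05 dB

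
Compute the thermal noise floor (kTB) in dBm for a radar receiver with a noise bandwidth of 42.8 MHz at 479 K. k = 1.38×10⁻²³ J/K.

−95.5 dBm

P_n = kTB = 1.38×10⁻²³ × 479 × 4.28×10⁷ = 2.83×10⁻¹³ W
In dBm: 10 log₁₀(2.83×10⁻¹³ / 10⁻³) = −95.5 dBm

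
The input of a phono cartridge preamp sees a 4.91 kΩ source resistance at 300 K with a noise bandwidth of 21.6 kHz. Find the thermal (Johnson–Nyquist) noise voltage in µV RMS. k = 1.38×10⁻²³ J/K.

V_n = √(4kTRB)
4kTRB = 4 × 1.38×10⁻²³ × 300 × 4.91×10³ × 2.16×10⁴ = 1.76×10⁻¹² V²
V_n = √(1.76×10⁻¹²) = 1.33×10⁻⁶ V = 1.33 µV

1.33 µV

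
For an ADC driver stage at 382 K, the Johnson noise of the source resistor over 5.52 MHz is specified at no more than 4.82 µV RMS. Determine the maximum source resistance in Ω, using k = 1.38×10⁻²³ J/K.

200 Ω

Johnson–Nyquist: V_n = √(4kTRB) ⇒ R = V_n² / (4kTB)
4kTB = 4 × 1.38×10⁻²³ × 382 × 5.52×10⁶ = 1.16×10⁻¹³
R = (4.82×10⁻⁶)² / 1.16×10⁻¹³ = 2.00×10² Ω = 200 Ω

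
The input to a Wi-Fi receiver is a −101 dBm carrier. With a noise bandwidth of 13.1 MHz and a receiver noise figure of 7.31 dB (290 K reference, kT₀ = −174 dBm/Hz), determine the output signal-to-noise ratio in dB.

Noise floor: N = −174 + 10 log₁₀(B) + NF
10 log₁₀(1.31×10⁷) = 71.17 dB
N = −174 + 71.17 + 7.31 = −95.52 dBm
SNR = P_sig − N = −101 − (−95.52) = −5.48 dB → −5.5 dB

−5.5 dB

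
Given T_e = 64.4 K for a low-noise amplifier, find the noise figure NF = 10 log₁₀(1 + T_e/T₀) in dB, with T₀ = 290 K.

F = 1 + T_e/T₀ = 1 + 64.4/290 = 1.22207
NF = 10 log₁₀(1.22207) = 0.871 dB

0.871 dB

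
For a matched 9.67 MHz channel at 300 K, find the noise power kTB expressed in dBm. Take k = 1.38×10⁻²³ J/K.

−104.0 dBm

P_n = kTB = 1.38×10⁻²³ × 300 × 9.67×10⁶ = 4.00×10⁻¹⁴ W
In dBm: 10 log₁₀(4.00×10⁻¹⁴ / 10⁻³) = −104.0 dBm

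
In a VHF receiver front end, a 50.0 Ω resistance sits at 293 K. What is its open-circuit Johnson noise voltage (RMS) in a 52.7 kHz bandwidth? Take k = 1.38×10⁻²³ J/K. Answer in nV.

V_n = √(4kTRB)
4kTRB = 4 × 1.38×10⁻²³ × 293 × 5.00×10¹ × 5.27×10⁴ = 4.26×10⁻¹⁴ V²
V_n = √(4.26×10⁻¹⁴) = 2.06×10⁻⁷ V = 206 nV

206 nV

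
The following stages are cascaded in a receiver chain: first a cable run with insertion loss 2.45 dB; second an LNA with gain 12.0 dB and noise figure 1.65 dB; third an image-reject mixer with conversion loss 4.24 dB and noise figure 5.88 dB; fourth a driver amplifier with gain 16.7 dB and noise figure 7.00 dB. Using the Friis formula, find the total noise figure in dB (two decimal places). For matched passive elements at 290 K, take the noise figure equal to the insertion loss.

6.10 dB

Convert to linear (a loss of L dB is a gain of −L dB): F_i = 10^(NF_i/10), G_i = 10^(G_i,dB/10)
  Stage 1: F_1 = 10^(2.45/10) = 1.758, G_1 = 10^(−2.45/10) = 0.5689
  Stage 2: F_2 = 10^(1.65/10) = 1.462, G_2 = 10^(12.0/10) = 15.85
  Stage 3: F_3 = 10^(5.88/10) = 3.873, G_3 = 10^(−4.24/10) = 0.3767
  Stage 4: F_4 = 10^(7.00/10) = 5.012, G_4 = 10^(16.7/10) = 46.77
Friis cascade:
  F = 1.758 + (1.462 − 1)/0.5689 + (3.873 − 1)/9.016 + (5.012 − 1)/3.396 = 4.070
NF = 10 log₁₀(4.070) = 6.10 dB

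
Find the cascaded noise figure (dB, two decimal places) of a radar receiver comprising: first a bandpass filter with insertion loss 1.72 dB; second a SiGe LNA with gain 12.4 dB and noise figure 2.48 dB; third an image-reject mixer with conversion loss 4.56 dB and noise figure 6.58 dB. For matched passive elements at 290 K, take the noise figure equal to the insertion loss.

Convert to linear (a loss of L dB is a gain of −L dB): F_i = 10^(NF_i/10), G_i = 10^(G_i,dB/10)
  Stage 1: F_1 = 10^(1.72/10) = 1.486, G_1 = 10^(−1.72/10) = 0.6730
  Stage 2: F_2 = 10^(2.48/10) = 1.770, G_2 = 10^(12.4/10) = 17.38
  Stage 3: F_3 = 10^(6.58/10) = 4.550, G_3 = 10^(−4.56/10) = 0.3499
Friis cascade:
  F = 1.486 + (1.770 − 1)/0.6730 + (4.550 − 1)/11.69 = 2.934
NF = 10 log₁₀(2.934) = 4.67 dB

4.67 dB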